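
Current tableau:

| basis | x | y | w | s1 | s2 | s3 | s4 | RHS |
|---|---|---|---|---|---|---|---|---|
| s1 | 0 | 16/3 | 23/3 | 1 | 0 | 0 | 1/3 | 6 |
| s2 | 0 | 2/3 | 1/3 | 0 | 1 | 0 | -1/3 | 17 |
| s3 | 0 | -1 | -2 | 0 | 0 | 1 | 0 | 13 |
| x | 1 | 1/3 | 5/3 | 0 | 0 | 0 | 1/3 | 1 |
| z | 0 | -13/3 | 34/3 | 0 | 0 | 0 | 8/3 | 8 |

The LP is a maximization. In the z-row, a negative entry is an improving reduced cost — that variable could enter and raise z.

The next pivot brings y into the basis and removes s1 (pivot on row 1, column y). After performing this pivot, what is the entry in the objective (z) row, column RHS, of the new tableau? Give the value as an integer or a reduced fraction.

Pivot element is row 1, column y: 16/3.
Normalize row 1: new (row 1, RHS) = 6/(16/3) = 9/8.
z-row ← z-row − (-13/3)·(new row 1): 8 − (-13/3)·(9/8) = 103/8.

103/8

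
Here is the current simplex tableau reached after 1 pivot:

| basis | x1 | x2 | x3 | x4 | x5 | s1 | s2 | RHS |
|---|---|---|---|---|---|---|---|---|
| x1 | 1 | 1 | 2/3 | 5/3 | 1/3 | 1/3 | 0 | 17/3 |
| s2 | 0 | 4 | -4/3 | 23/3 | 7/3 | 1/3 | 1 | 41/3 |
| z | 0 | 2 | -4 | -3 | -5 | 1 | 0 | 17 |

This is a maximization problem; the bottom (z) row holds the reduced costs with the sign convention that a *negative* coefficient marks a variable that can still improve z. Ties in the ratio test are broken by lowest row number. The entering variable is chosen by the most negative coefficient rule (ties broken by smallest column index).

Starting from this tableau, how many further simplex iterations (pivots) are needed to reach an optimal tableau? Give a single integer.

2

pivot: x5 in, s2 out → z = 324/7
pivot: x3 in, x1 out → z = 76
No improving column remains; optimal.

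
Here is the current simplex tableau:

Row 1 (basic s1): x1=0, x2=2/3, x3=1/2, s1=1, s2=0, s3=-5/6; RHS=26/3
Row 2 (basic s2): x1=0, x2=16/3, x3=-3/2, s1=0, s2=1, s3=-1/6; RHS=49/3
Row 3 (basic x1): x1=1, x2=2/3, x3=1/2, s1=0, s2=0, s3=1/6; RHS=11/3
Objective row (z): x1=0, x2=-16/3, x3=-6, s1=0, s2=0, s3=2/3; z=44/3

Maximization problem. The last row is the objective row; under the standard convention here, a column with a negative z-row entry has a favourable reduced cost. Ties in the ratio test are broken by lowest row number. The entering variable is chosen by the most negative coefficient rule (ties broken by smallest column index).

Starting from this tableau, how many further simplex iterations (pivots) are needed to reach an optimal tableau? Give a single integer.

pivot: x3 in, x1 out → z = 176/3
No improving column remains; optimal.

1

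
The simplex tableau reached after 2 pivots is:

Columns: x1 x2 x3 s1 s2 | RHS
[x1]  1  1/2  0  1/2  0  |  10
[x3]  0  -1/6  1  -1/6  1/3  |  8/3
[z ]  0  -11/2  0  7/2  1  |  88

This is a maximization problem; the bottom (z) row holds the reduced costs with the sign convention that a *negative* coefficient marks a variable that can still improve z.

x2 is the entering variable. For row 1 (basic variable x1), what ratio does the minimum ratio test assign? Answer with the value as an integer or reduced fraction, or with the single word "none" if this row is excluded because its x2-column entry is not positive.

20

Ratio = RHS / (x2 entry) = 10 / (1/2) = 20.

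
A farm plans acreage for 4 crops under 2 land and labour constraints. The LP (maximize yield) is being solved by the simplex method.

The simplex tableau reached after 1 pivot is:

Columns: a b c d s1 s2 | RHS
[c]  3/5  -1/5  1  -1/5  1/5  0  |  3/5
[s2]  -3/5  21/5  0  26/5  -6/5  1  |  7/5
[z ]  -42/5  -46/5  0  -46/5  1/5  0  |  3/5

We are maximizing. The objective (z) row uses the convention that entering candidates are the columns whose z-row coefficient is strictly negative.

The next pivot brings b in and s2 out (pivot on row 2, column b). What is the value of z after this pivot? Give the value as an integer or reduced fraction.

Minimum ratio for b: (7/5)/(21/5) = 1/3.
z changes by −(z-row coeff of b)·ratio = −(-46/5)·(1/3) = 46/15.
New z = 3/5 + (46/15) = 11/3.

11/3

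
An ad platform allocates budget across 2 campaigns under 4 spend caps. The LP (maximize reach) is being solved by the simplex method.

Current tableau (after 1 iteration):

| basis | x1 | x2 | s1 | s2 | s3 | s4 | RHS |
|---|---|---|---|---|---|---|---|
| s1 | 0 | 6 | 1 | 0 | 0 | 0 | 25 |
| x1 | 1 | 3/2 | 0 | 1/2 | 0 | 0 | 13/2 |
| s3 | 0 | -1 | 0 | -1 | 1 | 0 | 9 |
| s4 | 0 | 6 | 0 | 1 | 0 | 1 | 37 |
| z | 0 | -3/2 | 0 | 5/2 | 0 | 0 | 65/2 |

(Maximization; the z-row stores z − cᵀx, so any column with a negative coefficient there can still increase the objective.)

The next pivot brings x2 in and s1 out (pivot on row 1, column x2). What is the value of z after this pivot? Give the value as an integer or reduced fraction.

155/4

Minimum ratio for x2: 25/6 = 25/6.
z changes by −(z-row coeff of x2)·ratio = −(-3/2)·(25/6) = 25/4.
New z = 65/2 + (25/4) = 155/4.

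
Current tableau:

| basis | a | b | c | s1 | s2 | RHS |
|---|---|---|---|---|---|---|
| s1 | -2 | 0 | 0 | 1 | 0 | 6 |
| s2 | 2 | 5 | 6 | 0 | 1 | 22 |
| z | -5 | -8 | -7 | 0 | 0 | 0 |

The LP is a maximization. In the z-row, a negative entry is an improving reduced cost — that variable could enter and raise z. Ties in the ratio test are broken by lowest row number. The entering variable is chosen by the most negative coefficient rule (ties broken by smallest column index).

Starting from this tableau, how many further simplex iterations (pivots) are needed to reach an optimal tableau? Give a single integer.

2

pivot: b in, s2 out → z = 176/5
pivot: a in, b out → z = 55
No improving column remains; optimal.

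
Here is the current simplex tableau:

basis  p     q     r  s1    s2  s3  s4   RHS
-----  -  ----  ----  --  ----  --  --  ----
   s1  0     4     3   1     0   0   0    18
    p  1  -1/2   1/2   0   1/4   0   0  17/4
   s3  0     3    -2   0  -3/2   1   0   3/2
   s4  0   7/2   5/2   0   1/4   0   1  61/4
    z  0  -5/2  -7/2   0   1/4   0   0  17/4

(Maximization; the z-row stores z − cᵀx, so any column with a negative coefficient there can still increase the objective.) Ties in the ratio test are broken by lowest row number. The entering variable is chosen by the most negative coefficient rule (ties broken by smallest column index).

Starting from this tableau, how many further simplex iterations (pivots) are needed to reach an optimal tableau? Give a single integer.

pivot: r in, s1 out → z = 101/4
No improving column remains; optimal.

1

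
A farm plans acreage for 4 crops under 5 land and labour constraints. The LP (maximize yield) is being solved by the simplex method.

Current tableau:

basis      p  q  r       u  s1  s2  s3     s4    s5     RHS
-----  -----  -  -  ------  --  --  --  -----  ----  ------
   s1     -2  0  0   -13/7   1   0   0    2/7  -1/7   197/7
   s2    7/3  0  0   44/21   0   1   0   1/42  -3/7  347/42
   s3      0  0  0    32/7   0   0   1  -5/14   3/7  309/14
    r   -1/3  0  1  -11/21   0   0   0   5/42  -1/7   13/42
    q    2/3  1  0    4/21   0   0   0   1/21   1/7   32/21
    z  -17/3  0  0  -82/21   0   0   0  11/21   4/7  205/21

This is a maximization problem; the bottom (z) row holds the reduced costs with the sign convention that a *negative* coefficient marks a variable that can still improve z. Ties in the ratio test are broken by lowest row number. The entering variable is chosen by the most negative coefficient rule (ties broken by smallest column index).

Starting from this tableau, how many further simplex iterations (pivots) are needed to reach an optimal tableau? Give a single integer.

2

pivot: p in, q out → z = 159/7
pivot: u in, s2 out → z = 137/5
No improving column remains; optimal.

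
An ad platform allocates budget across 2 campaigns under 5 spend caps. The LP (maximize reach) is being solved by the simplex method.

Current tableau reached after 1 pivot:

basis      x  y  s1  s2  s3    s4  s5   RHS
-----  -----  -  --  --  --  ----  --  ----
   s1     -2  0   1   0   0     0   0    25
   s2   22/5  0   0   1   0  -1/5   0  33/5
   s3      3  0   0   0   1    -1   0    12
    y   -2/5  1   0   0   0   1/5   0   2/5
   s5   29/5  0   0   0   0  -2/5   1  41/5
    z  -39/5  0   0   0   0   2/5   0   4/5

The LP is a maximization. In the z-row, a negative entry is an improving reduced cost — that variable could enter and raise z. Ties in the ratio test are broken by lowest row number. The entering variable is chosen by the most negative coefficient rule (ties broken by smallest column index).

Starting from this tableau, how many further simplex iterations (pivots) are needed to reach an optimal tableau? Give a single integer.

pivot: x in, s5 out → z = 343/29
pivot: s4 in, s2 out → z = 37/3
No improving column remains; optimal.

2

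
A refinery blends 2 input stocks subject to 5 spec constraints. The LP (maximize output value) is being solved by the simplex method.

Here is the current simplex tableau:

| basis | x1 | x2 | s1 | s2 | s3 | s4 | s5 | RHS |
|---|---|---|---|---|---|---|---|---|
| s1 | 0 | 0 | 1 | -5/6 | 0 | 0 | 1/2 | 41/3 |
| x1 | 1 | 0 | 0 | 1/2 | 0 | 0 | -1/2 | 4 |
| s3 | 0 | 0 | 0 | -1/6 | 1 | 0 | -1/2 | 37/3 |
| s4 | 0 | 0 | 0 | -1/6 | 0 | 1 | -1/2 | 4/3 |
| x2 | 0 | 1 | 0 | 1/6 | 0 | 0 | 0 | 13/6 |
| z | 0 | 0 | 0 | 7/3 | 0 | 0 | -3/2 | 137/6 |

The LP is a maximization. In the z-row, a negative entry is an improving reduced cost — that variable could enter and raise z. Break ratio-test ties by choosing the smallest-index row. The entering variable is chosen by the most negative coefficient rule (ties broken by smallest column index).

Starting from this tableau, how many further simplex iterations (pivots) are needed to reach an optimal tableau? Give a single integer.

2

pivot: s5 in, s1 out → z = 383/6
pivot: s2 in, x2 out → z = 66
No improving column remains; optimal.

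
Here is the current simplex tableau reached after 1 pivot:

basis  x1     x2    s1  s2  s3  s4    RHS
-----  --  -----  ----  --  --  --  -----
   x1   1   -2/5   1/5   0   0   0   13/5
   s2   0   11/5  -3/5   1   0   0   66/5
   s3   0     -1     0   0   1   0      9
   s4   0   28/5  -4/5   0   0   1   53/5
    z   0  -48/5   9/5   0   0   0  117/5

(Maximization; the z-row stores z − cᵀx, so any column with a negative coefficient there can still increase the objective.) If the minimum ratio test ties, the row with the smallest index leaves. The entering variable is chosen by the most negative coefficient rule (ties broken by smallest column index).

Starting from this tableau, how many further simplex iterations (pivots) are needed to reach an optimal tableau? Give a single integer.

pivot: x2 in, s4 out → z = 291/7
No improving column remains; optimal.

1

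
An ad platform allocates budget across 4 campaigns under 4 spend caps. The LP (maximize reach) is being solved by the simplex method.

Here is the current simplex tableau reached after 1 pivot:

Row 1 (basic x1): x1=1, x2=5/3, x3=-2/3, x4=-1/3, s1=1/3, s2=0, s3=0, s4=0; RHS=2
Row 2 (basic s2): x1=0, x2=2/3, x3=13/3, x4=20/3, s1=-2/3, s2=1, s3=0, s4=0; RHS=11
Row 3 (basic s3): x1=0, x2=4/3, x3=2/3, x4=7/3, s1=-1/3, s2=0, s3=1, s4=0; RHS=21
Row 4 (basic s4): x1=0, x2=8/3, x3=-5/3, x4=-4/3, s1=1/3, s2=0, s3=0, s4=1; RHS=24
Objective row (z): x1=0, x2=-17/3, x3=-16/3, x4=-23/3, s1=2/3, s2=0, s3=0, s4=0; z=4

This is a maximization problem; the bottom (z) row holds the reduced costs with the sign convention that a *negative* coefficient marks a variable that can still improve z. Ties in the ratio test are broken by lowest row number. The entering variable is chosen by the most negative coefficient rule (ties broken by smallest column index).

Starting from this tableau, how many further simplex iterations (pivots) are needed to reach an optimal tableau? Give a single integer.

pivot: x4 in, s2 out → z = 333/20
pivot: x2 in, x1 out → z = 24
pivot: x3 in, x4 out → z = 636/23
No improving column remains; optimal.

3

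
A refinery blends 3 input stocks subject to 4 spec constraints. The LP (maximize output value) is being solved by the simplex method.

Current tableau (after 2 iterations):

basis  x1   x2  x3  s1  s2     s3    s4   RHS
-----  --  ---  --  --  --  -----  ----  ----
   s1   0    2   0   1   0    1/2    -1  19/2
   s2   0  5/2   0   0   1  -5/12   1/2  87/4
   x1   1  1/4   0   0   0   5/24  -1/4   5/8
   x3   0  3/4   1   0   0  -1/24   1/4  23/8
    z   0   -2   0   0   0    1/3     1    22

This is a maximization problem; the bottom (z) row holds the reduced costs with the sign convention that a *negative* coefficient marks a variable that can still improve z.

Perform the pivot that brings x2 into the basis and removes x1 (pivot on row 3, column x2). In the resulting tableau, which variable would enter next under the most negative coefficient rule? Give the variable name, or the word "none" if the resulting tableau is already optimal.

Pivot element 1/4. New z-row = old z-row − (-2)·(row 3/(1/4)).
Updated z-row coefficients: x1: 8, x2: 0, x3: 0, s1: 0, s2: 0, s3: 2, s4: -1.
The most negative is -1 in column s4, so s4 would enter next.

s4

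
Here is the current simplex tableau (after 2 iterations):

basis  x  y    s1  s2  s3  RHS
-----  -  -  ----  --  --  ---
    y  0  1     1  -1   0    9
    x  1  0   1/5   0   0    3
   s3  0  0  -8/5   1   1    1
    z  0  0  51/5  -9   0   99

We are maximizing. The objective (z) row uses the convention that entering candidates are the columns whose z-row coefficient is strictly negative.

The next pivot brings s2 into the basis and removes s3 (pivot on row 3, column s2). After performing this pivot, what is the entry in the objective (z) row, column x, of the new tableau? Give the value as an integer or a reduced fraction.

0

Pivot element is row 3, column s2: 1.
Normalize row 3: new (row 3, x) = 0/1 = 0.
z-row ← z-row − (-9)·(new row 3): 0 − (-9)·0 = 0.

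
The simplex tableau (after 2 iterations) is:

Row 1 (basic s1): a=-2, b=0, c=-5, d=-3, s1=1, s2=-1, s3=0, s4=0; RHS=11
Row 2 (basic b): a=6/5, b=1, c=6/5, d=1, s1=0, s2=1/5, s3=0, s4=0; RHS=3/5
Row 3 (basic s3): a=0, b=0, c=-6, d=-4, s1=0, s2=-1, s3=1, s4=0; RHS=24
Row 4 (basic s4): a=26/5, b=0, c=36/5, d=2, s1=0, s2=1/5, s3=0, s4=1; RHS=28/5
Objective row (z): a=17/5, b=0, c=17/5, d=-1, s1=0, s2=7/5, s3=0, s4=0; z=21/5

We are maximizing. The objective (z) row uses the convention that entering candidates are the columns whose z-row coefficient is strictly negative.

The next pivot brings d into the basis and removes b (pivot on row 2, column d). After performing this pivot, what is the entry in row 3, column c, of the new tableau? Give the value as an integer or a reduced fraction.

-6/5

Pivot element is row 2, column d: 1.
Normalize row 2: new (row 2, c) = (6/5)/1 = 6/5.
row 3 ← row 3 − (-4)·(new row 2): -6 − (-4)·(6/5) = -6/5.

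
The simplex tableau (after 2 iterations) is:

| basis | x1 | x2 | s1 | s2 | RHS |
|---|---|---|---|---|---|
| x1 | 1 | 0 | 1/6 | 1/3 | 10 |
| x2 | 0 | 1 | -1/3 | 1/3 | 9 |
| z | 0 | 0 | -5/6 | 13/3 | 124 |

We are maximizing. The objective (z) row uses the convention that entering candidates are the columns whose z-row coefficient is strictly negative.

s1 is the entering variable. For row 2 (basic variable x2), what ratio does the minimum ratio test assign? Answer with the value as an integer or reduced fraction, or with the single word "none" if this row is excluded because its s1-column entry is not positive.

none

The s1 entry in row 2 is -1/3 ≤ 0, so this row gives no ratio.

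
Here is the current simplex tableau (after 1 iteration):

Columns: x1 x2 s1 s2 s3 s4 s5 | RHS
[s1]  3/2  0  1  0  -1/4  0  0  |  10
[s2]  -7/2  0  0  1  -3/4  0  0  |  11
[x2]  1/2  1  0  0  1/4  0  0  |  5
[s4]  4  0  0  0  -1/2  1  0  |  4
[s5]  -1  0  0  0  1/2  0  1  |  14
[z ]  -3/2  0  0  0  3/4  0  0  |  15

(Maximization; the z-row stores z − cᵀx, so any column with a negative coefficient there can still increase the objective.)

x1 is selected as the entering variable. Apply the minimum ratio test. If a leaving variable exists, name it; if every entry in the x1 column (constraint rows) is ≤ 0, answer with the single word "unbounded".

Ratios: row 1 (s1): 10/(3/2) = 20/3; row 2 (s2): entry -7/2 ≤ 0, skip; row 3 (x2): 5/(1/2) = 10; row 4 (s4): 4/4 = 1; row 5 (s5): entry -1 ≤ 0, skip.
Minimum ratio is in the s4 row, so s4 leaves.

s4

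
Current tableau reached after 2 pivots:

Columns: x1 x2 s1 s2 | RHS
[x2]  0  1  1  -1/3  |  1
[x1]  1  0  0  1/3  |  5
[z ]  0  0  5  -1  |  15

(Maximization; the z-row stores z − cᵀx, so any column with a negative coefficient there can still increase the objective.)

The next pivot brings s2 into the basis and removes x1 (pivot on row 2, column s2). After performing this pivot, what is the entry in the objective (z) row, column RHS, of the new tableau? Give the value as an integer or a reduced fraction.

Pivot element is row 2, column s2: 1/3.
Normalize row 2: new (row 2, RHS) = 5/(1/3) = 15.
z-row ← z-row − (-1)·(new row 2): 15 − (-1)·15 = 30.

30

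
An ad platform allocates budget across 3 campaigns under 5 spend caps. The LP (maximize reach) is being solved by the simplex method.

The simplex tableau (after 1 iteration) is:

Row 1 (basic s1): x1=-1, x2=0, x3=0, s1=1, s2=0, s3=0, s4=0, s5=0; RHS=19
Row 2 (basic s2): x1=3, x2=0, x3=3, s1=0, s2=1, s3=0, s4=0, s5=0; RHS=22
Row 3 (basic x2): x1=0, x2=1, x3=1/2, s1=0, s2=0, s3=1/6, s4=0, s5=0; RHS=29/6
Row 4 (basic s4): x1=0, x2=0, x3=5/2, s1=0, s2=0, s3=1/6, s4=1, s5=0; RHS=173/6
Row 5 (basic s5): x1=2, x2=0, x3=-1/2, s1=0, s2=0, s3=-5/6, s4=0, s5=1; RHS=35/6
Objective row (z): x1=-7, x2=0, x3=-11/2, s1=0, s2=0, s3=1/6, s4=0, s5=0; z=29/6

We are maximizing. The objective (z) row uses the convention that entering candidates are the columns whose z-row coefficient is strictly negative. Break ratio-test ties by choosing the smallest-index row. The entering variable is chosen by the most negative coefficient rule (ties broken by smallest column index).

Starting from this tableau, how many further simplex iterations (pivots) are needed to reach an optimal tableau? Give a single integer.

pivot: x1 in, s5 out → z = 101/4
pivot: x3 in, s2 out → z = 763/15
pivot: s3 in, x3 out → z = 272/5
No improving column remains; optimal.

3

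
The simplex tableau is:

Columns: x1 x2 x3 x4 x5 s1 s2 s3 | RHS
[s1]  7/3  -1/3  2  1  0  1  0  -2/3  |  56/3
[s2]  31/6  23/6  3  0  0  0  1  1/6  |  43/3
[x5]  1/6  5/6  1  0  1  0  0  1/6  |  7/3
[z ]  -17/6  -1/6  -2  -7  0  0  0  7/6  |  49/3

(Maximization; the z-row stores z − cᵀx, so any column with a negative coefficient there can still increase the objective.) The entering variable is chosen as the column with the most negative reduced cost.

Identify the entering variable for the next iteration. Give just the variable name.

Objective-row coefficients: x1: -17/6, x2: -1/6, x3: -2, x4: -7, x5: 0, s1: 0, s2: 0, s3: 7/6.
The most negative is -7 in column x4, so x4 enters.

x4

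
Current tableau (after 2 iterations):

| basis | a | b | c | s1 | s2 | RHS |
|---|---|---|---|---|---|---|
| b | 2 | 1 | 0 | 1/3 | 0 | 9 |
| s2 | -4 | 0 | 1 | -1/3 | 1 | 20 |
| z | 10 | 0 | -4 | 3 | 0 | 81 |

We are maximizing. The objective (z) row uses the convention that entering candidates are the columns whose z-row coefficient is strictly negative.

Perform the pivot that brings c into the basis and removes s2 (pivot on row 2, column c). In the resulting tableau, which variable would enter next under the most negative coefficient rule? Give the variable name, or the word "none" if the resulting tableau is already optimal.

Pivot element 1. New z-row = old z-row − (-4)·(row 2/1).
Updated z-row coefficients: a: -6, b: 0, c: 0, s1: 5/3, s2: 4.
The most negative is -6 in column a, so a would enter next.

a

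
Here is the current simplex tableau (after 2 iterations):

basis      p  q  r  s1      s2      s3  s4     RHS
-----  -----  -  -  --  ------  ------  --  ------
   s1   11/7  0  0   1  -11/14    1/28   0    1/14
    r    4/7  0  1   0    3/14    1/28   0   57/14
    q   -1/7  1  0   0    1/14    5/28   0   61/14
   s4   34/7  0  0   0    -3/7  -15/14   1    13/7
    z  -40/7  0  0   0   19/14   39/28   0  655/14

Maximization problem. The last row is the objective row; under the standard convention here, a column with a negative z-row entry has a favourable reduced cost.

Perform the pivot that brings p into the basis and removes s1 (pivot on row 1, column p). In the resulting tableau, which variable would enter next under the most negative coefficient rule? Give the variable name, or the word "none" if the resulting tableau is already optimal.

s2

Pivot element 11/7. New z-row = old z-row − (-40/7)·(row 1/(11/7)).
Updated z-row coefficients: p: 0, q: 0, r: 0, s1: 40/11, s2: -3/2, s3: 67/44, s4: 0.
The most negative is -3/2 in column s2, so s2 would enter next.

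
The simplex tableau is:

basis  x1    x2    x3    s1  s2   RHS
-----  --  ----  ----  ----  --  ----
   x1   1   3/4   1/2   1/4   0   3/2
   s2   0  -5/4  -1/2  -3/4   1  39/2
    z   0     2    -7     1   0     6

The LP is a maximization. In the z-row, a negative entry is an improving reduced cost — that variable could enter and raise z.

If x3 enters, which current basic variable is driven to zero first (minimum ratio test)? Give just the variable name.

Ratios: row 1 (x1): (3/2)/(1/2) = 3; row 2 (s2): entry -1/2 ≤ 0, skip.
Minimum ratio 3 is in the x1 row, so x1 leaves.

x1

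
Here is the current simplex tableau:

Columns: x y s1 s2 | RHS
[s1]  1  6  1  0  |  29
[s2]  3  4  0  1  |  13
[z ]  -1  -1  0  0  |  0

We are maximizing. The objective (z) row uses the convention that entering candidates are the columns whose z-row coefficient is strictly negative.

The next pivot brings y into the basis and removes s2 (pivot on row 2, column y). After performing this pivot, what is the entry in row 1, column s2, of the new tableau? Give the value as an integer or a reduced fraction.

Pivot element is row 2, column y: 4.
Normalize row 2: new (row 2, s2) = 1/4 = 1/4.
row 1 ← row 1 − 6·(new row 2): 0 − 6·(1/4) = -3/2.

-3/2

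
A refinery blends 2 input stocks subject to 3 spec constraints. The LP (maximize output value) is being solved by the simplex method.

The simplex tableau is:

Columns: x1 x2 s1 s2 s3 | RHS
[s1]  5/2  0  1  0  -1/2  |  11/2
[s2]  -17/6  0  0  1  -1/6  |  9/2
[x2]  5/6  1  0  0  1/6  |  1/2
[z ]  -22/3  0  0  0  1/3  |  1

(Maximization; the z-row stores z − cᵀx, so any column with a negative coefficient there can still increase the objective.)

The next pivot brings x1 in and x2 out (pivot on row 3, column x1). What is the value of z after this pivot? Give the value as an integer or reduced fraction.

27/5

Minimum ratio for x1: (1/2)/(5/6) = 3/5.
z changes by −(z-row coeff of x1)·ratio = −(-22/3)·(3/5) = 22/5.
New z = 1 + (22/5) = 27/5.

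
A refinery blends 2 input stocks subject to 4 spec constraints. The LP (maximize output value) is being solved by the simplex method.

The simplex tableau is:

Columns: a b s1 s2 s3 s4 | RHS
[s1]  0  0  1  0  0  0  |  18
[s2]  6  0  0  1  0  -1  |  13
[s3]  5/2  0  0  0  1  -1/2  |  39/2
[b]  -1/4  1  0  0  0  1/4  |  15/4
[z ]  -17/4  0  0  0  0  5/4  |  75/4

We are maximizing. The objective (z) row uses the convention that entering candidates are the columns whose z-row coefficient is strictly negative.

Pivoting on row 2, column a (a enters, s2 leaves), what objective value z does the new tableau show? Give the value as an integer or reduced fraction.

671/24

Minimum ratio for a: 13/6 = 13/6.
z changes by −(z-row coeff of a)·ratio = −(-17/4)·(13/6) = 221/24.
New z = 75/4 + (221/24) = 671/24.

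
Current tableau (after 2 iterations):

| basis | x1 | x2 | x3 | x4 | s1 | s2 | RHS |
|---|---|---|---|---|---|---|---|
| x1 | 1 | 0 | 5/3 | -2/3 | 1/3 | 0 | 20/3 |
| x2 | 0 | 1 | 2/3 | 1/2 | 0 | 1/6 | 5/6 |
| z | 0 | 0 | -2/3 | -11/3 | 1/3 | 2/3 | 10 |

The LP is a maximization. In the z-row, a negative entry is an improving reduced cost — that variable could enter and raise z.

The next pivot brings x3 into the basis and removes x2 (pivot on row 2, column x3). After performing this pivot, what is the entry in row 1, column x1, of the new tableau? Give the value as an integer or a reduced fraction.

1

Pivot element is row 2, column x3: 2/3.
Normalize row 2: new (row 2, x1) = 0/(2/3) = 0.
row 1 ← row 1 − (5/3)·(new row 2): 1 − (5/3)·0 = 1.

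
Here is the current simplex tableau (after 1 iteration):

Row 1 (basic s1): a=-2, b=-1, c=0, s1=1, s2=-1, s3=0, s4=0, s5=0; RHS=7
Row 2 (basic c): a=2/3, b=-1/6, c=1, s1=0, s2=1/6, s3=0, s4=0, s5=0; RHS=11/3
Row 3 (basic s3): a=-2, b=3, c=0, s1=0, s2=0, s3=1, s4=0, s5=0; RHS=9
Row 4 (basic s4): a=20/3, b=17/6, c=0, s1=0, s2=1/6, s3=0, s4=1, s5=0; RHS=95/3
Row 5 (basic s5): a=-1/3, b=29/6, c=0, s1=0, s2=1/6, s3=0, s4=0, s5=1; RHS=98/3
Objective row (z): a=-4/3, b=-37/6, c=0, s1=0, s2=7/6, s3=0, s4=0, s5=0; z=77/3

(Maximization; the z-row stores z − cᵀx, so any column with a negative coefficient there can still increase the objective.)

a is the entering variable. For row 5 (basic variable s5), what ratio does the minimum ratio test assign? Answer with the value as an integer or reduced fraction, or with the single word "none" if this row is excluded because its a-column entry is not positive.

none

The a entry in row 5 is -1/3 ≤ 0, so this row gives no ratio.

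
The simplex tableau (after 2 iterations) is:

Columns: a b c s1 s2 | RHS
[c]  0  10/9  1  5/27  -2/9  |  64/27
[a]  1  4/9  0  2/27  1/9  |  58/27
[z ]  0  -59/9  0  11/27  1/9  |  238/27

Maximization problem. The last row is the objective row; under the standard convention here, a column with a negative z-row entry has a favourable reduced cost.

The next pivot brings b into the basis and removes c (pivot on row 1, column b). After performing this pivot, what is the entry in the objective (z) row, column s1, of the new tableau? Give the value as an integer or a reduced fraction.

3/2

Pivot element is row 1, column b: 10/9.
Normalize row 1: new (row 1, s1) = (5/27)/(10/9) = 1/6.
z-row ← z-row − (-59/9)·(new row 1): 11/27 − (-59/9)·(1/6) = 3/2.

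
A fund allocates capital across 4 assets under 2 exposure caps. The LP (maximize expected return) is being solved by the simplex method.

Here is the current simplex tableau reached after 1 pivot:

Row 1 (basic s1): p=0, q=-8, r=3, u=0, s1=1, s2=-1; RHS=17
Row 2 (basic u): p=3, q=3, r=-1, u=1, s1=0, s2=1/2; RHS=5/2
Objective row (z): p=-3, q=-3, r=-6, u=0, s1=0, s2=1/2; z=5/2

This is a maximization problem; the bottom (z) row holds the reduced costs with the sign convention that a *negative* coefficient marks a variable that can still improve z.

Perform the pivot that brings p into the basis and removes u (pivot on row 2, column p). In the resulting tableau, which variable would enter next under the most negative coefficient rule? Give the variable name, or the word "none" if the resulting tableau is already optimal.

r

Pivot element 3. New z-row = old z-row − (-3)·(row 2/3).
Updated z-row coefficients: p: 0, q: 0, r: -7, u: 1, s1: 0, s2: 1.
The most negative is -7 in column r, so r would enter next.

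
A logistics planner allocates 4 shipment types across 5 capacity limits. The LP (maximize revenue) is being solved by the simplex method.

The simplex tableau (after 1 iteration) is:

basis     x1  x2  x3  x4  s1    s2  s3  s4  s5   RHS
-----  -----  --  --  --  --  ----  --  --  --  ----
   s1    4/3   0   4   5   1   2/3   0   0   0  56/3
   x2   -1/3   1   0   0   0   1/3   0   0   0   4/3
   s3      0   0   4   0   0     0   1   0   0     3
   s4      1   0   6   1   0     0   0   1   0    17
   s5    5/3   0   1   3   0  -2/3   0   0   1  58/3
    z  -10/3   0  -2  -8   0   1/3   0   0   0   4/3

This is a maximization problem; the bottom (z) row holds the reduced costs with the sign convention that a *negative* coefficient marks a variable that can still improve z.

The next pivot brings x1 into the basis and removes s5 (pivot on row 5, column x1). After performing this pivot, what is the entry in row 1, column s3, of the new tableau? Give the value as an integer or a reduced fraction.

Pivot element is row 5, column x1: 5/3.
Normalize row 5: new (row 5, s3) = 0/(5/3) = 0.
row 1 ← row 1 − (4/3)·(new row 5): 0 − (4/3)·0 = 0.

0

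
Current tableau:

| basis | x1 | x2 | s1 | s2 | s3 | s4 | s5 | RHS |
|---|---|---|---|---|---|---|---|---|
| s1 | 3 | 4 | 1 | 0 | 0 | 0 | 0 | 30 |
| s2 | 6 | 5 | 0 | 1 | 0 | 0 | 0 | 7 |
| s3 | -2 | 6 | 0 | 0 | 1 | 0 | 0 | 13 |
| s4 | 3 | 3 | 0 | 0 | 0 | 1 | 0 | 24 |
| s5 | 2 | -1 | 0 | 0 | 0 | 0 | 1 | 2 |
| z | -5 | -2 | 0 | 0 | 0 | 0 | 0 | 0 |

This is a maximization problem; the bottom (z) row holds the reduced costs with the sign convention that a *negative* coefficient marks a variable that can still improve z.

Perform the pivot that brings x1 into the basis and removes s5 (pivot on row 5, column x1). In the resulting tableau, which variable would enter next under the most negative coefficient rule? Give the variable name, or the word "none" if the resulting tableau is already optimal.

x2

Pivot element 2. New z-row = old z-row − (-5)·(row 5/2).
Updated z-row coefficients: x1: 0, x2: -9/2, s1: 0, s2: 0, s3: 0, s4: 0, s5: 5/2.
The most negative is -9/2 in column x2, so x2 would enter next.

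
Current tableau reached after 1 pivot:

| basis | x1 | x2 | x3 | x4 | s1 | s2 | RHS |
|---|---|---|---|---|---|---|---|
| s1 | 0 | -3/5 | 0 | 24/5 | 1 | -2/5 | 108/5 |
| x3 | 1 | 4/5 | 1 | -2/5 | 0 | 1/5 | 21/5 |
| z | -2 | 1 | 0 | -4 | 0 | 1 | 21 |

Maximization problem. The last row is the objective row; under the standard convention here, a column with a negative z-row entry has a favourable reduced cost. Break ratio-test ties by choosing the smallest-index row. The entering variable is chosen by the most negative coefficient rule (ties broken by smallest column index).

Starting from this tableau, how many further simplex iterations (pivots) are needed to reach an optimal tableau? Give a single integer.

2

pivot: x4 in, s1 out → z = 39
pivot: x1 in, x3 out → z = 51
No improving column remains; optimal.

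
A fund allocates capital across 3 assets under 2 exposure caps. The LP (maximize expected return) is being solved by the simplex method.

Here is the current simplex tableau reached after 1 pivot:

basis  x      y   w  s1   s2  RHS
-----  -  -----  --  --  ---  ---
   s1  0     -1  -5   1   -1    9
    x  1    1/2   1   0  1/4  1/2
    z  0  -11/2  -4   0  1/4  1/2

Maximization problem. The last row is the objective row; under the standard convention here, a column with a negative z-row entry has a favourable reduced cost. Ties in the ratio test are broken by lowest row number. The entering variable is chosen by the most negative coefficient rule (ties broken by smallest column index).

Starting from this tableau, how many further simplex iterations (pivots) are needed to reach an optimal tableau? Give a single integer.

pivot: y in, x out → z = 6
No improving column remains; optimal.

1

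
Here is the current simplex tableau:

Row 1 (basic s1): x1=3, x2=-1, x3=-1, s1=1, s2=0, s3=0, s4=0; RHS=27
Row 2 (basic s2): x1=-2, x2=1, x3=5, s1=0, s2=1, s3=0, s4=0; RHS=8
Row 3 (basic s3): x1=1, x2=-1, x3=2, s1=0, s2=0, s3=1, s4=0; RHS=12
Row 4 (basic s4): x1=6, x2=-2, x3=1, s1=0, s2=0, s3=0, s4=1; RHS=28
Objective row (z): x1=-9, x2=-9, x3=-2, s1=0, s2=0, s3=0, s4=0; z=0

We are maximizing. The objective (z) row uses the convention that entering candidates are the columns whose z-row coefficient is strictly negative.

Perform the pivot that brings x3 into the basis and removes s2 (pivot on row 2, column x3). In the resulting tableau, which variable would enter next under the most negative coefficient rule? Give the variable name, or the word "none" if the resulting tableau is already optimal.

Pivot element 5. New z-row = old z-row − (-2)·(row 2/5).
Updated z-row coefficients: x1: -49/5, x2: -43/5, x3: 0, s1: 0, s2: 2/5, s3: 0, s4: 0.
The most negative is -49/5 in column x1, so x1 would enter next.

x1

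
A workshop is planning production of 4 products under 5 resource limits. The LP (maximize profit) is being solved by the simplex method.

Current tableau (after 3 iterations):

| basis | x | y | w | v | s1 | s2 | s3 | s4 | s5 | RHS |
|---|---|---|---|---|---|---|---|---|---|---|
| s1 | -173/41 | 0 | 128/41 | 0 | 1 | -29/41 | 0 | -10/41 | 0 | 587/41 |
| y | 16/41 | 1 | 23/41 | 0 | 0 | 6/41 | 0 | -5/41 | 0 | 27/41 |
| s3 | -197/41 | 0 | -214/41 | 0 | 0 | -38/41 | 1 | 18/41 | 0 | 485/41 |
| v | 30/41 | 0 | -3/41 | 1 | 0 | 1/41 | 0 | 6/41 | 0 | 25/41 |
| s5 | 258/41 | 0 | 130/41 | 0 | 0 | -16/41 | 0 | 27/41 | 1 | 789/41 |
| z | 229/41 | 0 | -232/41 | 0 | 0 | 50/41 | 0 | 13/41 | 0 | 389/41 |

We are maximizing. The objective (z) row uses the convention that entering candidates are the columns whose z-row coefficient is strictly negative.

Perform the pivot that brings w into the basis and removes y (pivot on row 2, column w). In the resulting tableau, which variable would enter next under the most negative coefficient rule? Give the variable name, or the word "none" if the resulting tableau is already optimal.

s4

Pivot element 23/41. New z-row = old z-row − (-232/41)·(row 2/(23/41)).
Updated z-row coefficients: x: 219/23, y: 232/23, w: 0, v: 0, s1: 0, s2: 62/23, s3: 0, s4: -21/23, s5: 0.
The most negative is -21/23 in column s4, so s4 would enter next.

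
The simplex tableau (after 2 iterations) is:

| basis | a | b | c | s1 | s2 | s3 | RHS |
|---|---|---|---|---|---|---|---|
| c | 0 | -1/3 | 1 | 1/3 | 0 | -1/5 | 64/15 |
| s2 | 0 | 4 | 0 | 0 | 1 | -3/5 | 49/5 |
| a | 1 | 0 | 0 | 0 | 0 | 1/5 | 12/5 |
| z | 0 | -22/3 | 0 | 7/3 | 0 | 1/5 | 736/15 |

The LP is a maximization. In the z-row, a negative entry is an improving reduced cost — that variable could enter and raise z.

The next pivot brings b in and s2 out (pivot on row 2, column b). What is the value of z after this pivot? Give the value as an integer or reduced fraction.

2011/30

Minimum ratio for b: (49/5)/4 = 49/20.
z changes by −(z-row coeff of b)·ratio = −(-22/3)·(49/20) = 539/30.
New z = 736/15 + (539/30) = 2011/30.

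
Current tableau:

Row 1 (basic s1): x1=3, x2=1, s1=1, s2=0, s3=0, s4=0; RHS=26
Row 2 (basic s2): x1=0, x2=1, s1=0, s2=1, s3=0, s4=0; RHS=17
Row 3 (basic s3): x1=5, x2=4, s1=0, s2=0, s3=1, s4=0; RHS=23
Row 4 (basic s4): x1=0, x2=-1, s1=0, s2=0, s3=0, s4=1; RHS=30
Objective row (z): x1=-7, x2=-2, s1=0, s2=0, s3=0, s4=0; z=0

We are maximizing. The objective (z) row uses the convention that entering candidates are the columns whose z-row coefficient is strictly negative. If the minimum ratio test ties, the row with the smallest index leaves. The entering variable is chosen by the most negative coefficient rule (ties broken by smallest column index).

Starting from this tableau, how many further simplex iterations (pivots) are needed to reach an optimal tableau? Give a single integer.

1

pivot: x1 in, s3 out → z = 161/5
No improving column remains; optimal.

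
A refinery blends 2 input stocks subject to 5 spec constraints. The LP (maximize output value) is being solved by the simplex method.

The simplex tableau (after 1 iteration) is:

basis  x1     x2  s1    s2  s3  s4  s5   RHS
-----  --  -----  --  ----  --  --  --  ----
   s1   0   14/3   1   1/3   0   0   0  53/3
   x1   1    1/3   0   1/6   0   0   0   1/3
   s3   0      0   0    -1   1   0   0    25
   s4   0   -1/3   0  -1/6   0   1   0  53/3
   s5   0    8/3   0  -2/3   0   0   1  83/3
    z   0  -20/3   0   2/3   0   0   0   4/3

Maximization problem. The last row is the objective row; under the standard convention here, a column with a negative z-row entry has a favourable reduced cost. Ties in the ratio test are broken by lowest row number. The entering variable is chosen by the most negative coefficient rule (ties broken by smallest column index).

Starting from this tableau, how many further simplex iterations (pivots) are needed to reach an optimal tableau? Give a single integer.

1

pivot: x2 in, x1 out → z = 8
No improving column remains; optimal.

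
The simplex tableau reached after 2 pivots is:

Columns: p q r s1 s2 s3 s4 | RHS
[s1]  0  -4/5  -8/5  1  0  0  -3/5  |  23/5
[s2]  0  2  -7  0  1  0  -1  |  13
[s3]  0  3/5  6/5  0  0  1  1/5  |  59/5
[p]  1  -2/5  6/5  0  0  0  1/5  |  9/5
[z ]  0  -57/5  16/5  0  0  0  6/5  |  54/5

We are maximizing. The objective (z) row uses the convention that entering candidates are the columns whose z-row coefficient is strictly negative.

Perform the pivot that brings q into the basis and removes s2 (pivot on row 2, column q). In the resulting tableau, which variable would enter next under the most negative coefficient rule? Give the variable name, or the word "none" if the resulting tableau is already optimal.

Pivot element 2. New z-row = old z-row − (-57/5)·(row 2/2).
Updated z-row coefficients: p: 0, q: 0, r: -367/10, s1: 0, s2: 57/10, s3: 0, s4: -9/2.
The most negative is -367/10 in column r, so r would enter next.

r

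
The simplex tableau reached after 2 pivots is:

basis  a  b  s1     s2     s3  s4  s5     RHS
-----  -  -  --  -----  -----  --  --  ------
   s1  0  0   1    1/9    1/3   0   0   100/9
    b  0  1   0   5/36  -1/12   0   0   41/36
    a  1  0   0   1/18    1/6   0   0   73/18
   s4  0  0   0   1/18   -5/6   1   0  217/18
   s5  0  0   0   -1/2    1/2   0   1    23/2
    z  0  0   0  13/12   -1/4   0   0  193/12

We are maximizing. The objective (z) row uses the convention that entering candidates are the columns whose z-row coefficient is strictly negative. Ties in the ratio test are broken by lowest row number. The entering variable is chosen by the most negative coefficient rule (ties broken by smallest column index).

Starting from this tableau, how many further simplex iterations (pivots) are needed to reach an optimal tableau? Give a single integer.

1

pivot: s3 in, s5 out → z = 131/6
No improving column remains; optimal.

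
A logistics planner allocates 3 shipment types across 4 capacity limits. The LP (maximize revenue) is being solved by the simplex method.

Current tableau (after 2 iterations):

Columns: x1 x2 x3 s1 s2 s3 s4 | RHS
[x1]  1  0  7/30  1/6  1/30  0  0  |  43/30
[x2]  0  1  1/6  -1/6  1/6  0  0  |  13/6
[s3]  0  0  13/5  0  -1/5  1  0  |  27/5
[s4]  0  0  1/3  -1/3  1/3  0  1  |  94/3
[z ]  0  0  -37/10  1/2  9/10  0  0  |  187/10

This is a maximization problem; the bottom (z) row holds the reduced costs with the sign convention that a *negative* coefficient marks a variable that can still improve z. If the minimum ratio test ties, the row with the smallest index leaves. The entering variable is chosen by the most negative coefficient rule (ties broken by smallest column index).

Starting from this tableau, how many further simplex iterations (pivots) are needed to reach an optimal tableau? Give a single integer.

1

pivot: x3 in, s3 out → z = 343/13
No improving column remains; optimal.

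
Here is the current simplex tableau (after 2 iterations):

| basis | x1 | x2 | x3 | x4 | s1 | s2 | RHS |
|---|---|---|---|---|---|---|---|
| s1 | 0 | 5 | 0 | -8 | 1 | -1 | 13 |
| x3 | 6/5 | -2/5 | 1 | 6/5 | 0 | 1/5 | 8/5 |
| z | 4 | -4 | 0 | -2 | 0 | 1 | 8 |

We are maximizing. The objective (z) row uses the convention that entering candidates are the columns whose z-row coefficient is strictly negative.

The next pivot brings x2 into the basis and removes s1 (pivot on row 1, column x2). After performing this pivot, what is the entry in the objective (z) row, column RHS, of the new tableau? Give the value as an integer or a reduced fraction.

92/5

Pivot element is row 1, column x2: 5.
Normalize row 1: new (row 1, RHS) = 13/5 = 13/5.
z-row ← z-row − (-4)·(new row 1): 8 − (-4)·(13/5) = 92/5.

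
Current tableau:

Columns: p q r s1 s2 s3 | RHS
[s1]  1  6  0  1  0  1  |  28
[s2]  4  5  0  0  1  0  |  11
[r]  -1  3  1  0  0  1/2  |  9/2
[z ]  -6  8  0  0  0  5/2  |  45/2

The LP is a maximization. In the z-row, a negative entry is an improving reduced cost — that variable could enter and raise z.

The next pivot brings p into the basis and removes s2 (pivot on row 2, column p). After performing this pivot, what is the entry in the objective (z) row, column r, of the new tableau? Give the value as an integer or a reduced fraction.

Pivot element is row 2, column p: 4.
Normalize row 2: new (row 2, r) = 0/4 = 0.
z-row ← z-row − (-6)·(new row 2): 0 − (-6)·0 = 0.

0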